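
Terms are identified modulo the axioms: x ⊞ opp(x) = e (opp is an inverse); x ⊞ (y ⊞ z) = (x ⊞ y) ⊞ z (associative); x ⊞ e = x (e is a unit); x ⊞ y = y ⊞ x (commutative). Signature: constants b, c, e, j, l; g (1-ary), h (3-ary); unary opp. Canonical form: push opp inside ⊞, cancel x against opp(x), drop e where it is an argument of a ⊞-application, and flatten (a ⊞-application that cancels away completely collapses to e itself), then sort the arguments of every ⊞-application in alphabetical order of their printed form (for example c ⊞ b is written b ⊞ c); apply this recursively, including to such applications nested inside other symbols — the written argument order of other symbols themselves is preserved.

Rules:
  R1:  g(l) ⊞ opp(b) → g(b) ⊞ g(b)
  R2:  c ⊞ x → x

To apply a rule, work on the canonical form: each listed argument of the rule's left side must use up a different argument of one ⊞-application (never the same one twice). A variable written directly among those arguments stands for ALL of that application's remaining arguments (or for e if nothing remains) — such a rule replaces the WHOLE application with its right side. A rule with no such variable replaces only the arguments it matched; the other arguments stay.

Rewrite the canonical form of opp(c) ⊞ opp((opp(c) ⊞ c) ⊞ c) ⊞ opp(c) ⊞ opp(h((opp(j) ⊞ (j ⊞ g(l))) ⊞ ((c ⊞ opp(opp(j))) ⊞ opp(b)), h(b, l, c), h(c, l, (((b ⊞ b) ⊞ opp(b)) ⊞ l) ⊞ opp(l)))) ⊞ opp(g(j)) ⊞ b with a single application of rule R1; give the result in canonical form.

Canonical form:  b ⊞ opp(c) ⊞ opp(c) ⊞ opp(c) ⊞ opp(g(j)) ⊞ opp(h(c ⊞ g(l) ⊞ j ⊞ opp(b), h(b, l, c), h(c, l, b)))
R1 matches:  uses g(l), opp(b)
Giving:  b ⊞ opp(c) ⊞ opp(c) ⊞ opp(c) ⊞ opp(g(j)) ⊞ opp(h(c ⊞ g(b) ⊞ g(b) ⊞ j, h(b, l, c), h(c, l, b)))

Answer: b ⊞ opp(c) ⊞ opp(c) ⊞ opp(c) ⊞ opp(g(j)) ⊞ opp(h(c ⊞ g(b) ⊞ g(b) ⊞ j, h(b, l, c), h(c, l, b)))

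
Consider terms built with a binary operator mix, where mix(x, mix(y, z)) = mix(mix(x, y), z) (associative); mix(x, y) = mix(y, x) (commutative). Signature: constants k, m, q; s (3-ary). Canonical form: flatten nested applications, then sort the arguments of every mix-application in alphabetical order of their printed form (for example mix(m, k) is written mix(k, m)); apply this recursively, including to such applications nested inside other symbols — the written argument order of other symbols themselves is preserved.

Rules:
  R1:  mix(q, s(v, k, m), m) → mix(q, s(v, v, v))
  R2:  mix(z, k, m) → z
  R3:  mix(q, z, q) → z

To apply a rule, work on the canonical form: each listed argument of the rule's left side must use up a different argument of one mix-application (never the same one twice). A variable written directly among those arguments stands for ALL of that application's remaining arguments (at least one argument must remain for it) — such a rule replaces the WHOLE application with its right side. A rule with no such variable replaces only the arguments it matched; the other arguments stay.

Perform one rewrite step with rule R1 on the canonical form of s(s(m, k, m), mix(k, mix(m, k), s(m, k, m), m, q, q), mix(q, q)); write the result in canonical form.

Canonical form:  s(s(m, k, m), mix(k, k, m, m, q, q, s(m, k, m)), mix(q, q))
Match R1:  consume m, q, s(m, k, m);  v := m
Result:  s(s(m, k, m), mix(k, k, m, q, q, s(m, m, m)), mix(q, q))

Answer: s(s(m, k, m), mix(k, k, m, q, q, s(m, m, m)), mix(q, q))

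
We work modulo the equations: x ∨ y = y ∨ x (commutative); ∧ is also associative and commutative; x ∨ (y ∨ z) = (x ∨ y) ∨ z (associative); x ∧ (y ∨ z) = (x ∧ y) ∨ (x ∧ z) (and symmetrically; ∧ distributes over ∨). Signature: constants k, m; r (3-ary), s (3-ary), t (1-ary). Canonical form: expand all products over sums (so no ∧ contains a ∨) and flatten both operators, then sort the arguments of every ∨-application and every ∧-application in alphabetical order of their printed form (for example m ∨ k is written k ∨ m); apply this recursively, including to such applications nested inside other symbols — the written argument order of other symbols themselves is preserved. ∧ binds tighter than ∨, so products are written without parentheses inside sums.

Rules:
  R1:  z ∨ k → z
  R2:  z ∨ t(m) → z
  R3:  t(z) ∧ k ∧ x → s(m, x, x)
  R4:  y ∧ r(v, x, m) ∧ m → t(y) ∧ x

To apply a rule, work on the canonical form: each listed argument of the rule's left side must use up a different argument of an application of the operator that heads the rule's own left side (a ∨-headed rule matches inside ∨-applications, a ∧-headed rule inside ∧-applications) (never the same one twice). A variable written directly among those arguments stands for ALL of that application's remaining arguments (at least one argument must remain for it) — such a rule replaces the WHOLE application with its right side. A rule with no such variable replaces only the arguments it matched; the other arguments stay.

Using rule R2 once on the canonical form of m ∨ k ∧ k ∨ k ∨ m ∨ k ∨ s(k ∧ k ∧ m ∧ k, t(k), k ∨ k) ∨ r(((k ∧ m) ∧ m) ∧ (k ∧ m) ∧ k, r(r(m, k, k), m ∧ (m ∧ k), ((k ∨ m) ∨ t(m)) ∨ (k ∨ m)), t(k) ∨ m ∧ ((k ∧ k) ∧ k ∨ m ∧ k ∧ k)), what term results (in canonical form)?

Canonical form:  k ∨ k ∨ k ∧ k ∨ m ∨ m ∨ r(k ∧ k ∧ k ∧ m ∧ m ∧ m, r(r(m, k, k), k ∧ m ∧ m, k ∨ k ∨ m ∨ m ∨ t(m)), k ∧ k ∧ k ∧ m ∨ k ∧ k ∧ m ∧ m ∨ t(k)) ∨ s(k ∧ k ∧ k ∧ m, t(k), k ∨ k)
R2 matches:  uses t(m);  z := k ∨ k ∨ m ∨ m
Every leftover argument binds to the variable; the entire application is replaced.
Result:  k ∨ k ∨ k ∧ k ∨ m ∨ m ∨ r(k ∧ k ∧ k ∧ m ∧ m ∧ m, r(r(m, k, k), k ∧ m ∧ m, k ∨ k ∨ m ∨ m), k ∧ k ∧ k ∧ m ∨ k ∧ k ∧ m ∧ m ∨ t(k)) ∨ s(k ∧ k ∧ k ∧ m, t(k), k ∨ k)

Answer: k ∨ k ∨ k ∧ k ∨ m ∨ m ∨ r(k ∧ k ∧ k ∧ m ∧ m ∧ m, r(r(m, k, k), k ∧ m ∧ m, k ∨ k ∨ m ∨ m), k ∧ k ∧ k ∧ m ∨ k ∧ k ∧ m ∧ m ∨ t(k)) ∨ s(k ∧ k ∧ k ∧ m, t(k), k ∨ k)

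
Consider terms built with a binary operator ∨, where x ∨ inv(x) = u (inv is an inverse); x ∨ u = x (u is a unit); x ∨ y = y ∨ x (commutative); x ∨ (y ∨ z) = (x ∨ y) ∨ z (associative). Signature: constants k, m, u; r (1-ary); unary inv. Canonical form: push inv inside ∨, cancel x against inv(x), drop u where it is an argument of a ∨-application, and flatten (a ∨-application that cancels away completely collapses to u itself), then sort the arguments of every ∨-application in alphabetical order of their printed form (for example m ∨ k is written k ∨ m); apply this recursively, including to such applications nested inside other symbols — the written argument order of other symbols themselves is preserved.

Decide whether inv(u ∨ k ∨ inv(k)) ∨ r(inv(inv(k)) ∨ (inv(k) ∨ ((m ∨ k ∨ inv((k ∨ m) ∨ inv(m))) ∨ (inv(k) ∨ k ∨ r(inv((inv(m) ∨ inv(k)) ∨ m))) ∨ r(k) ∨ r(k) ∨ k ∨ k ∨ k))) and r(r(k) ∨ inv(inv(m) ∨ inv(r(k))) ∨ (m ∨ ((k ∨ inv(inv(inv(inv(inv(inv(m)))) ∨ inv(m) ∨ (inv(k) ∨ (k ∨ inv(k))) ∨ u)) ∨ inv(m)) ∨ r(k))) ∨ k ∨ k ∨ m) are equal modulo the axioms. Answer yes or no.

Answer: no — r(k ∨ k ∨ k ∨ m ∨ r(k) ∨ r(k) ∨ r(k)) vs r(k ∨ k ∨ m ∨ m ∨ r(k) ∨ r(k) ∨ r(k))

Derivation:
Left:  inv(u ∨ k ∨ inv(k)) ∨ r(inv(inv(k)) ∨ (inv(k) ∨ ((m ∨ k ∨ inv((k ∨ m) ∨ inv(m))) ∨ (inv(k) ∨ k ∨ r(inv((inv(m) ∨ inv(k)) ∨ m))) ∨ r(k) ∨ r(k) ∨ k ∨ k ∨ k)))
  Push inv inside:  distribute inv over ∨ and collapse double inv
  Inverses cancel:  k cancels
  Combine occurrences:  r(k ∨ k ∨ k ∨ m ∨ r(k) ∨ r(k) ∨ r(k))
Right:  r(r(k) ∨ inv(inv(m) ∨ inv(r(k))) ∨ (m ∨ ((k ∨ inv(inv(inv(inv(inv(inv(m)))) ∨ inv(m) ∨ (inv(k) ∨ (k ∨ inv(k))) ∨ u)) ∨ inv(m)) ∨ r(k))) ∨ k ∨ k ∨ m)
  Focus inside:  r(k) ∨ inv(inv(m) ∨ inv(r(k))) ∨ (m ∨ ((k ∨ inv(inv(inv(inv(inv(inv(m)))) ∨ inv(m) ∨ (inv(k) ∨ (k ∨ inv(k))) ∨ u)) ∨ inv(m)) ∨ r(k))) ∨ k ∨ k ∨ m
  Push inv inside:  distribute inv over ∨ and collapse double inv
  Combine occurrences:  r(k) ∨ r(k) ∨ r(k) ∨ m ∨ m ∨ k ∨ k
  Sort:  k ∨ k ∨ m ∨ m ∨ r(k) ∨ r(k) ∨ r(k)
  Reassemble:  r(k ∨ k ∨ m ∨ m ∨ r(k) ∨ r(k) ∨ r(k))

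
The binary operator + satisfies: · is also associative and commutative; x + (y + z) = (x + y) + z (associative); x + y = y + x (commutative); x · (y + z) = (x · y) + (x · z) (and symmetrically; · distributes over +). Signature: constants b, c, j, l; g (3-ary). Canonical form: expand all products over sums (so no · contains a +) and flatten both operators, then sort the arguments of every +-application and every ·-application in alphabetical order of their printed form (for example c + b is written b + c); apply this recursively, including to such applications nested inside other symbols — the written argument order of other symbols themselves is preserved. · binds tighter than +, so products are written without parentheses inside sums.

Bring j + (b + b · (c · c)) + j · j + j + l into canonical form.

Answer: b + b · c · c + j + j + j · j + l

Derivation:
Flatten:  j + b + b · c · c + j · j + j + l
Sort:  b + b · c · c + j + j + j · j + l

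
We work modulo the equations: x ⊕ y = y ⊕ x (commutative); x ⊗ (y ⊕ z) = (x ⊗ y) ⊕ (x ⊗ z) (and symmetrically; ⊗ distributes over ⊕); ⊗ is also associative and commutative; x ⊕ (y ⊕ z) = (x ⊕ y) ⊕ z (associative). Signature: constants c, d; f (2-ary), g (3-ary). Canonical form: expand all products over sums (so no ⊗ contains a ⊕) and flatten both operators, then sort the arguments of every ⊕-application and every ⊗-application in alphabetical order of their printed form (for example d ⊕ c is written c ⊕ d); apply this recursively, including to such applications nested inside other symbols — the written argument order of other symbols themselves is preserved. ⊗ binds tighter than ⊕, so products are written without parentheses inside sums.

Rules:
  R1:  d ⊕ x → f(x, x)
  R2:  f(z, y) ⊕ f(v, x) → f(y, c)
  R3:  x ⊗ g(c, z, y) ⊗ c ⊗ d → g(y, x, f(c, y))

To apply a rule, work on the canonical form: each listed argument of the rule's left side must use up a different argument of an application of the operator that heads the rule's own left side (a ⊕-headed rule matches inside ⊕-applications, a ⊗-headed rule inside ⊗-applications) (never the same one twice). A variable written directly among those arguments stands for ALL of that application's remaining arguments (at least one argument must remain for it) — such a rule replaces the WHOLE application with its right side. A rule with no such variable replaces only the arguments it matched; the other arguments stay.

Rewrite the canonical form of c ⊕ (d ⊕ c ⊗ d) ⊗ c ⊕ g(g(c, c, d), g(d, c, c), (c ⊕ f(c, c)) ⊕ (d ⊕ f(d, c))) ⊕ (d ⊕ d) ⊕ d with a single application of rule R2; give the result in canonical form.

Canonical form:  c ⊕ c ⊗ c ⊗ d ⊕ c ⊗ d ⊕ d ⊕ d ⊕ d ⊕ g(g(c, c, d), g(d, c, c), c ⊕ d ⊕ f(c, c) ⊕ f(d, c))
R2 matches:  uses f(c, c), f(d, c);  v := d, x := c, y := c, z := c
Result:  c ⊕ c ⊗ c ⊗ d ⊕ c ⊗ d ⊕ d ⊕ d ⊕ d ⊕ g(g(c, c, d), g(d, c, c), c ⊕ d ⊕ f(c, c))

Answer: c ⊕ c ⊗ c ⊗ d ⊕ c ⊗ d ⊕ d ⊕ d ⊕ d ⊕ g(g(c, c, d), g(d, c, c), c ⊕ d ⊕ f(c, c))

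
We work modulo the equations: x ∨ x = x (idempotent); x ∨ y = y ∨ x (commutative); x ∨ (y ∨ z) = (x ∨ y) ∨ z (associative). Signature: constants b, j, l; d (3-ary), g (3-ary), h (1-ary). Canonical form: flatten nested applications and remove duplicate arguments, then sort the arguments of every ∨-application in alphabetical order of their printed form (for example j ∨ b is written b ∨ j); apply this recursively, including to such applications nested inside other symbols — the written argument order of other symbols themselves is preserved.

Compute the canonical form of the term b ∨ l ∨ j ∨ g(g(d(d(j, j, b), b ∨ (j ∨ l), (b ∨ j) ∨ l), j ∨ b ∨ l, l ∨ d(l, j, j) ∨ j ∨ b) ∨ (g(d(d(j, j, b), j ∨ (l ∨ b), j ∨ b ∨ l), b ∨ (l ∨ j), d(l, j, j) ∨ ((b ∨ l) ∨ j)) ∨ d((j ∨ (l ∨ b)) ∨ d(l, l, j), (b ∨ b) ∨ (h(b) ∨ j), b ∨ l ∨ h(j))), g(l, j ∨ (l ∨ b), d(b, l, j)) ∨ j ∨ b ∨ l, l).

Canonicalize subterm:  g(g(d(d(j, j, b), b ∨ (j ∨ l), (b ∨ j) ∨ l), j ∨ b ∨ l, l ∨ d(l, j, j) ∨ j ∨ b) ∨ (g(d(d(j, j, b), j ∨ (l ∨ b), j ∨ b ∨ l), b ∨ (l ∨ j), d(l, j, j) ∨ ((b ∨ l) ∨ j)) ∨ d((j ∨ (l ∨ b)) ∨ d(l, l, j), (b ∨ b) ∨ (h(b) ∨ j), b ∨ l ∨ h(j))), g(l, j ∨ (l ∨ b), d(b, l, j)) ∨ j ∨ b ∨ l, l)  →  g(d(b ∨ d(l, l, j) ∨ j ∨ l, b ∨ h(b) ∨ j, b ∨ h(j) ∨ l) ∨ g(d(d(j, j, b), b ∨ j ∨ l, b ∨ j ∨ l), b ∨ j ∨ l, b ∨ d(l, j, j) ∨ j ∨ l), b ∨ g(l, b ∨ j ∨ l, d(b, l, j)) ∨ j ∨ l, l)
Order the arguments:  b ∨ g(d(b ∨ d(l, l, j) ∨ j ∨ l, b ∨ h(b) ∨ j, b ∨ h(j) ∨ l) ∨ g(d(d(j, j, b), b ∨ j ∨ l, b ∨ j ∨ l), b ∨ j ∨ l, b ∨ d(l, j, j) ∨ j ∨ l), b ∨ g(l, b ∨ j ∨ l, d(b, l, j)) ∨ j ∨ l, l) ∨ j ∨ l

Answer: b ∨ g(d(b ∨ d(l, l, j) ∨ j ∨ l, b ∨ h(b) ∨ j, b ∨ h(j) ∨ l) ∨ g(d(d(j, j, b), b ∨ j ∨ l, b ∨ j ∨ l), b ∨ j ∨ l, b ∨ d(l, j, j) ∨ j ∨ l), b ∨ g(l, b ∨ j ∨ l, d(b, l, j)) ∨ j ∨ l, l) ∨ j ∨ l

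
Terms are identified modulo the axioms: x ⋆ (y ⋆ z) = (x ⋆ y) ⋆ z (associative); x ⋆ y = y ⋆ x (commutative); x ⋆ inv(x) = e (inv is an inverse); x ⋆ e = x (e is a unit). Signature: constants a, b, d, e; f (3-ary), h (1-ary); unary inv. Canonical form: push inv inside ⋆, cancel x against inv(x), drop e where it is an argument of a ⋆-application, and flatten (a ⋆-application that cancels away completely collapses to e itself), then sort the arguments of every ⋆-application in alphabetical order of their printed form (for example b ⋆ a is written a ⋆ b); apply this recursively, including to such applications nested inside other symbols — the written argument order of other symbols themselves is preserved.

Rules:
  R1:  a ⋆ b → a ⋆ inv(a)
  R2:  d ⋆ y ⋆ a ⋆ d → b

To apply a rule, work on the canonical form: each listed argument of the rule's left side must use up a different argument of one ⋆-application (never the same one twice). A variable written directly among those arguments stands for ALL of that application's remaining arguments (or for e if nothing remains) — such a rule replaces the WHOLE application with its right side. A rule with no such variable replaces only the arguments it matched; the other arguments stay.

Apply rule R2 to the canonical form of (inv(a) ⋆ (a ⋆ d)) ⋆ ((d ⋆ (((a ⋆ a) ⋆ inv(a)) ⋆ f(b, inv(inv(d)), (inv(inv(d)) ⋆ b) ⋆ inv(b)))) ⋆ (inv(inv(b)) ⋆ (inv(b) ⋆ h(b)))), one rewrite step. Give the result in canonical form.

Canonical form:  a ⋆ d ⋆ d ⋆ f(b, d, d) ⋆ h(b)
R2 matches:  uses a, d, d;  y := f(b, d, d) ⋆ h(b)
Every leftover argument binds to the variable; the entire application is replaced.
Giving:  b

Answer: b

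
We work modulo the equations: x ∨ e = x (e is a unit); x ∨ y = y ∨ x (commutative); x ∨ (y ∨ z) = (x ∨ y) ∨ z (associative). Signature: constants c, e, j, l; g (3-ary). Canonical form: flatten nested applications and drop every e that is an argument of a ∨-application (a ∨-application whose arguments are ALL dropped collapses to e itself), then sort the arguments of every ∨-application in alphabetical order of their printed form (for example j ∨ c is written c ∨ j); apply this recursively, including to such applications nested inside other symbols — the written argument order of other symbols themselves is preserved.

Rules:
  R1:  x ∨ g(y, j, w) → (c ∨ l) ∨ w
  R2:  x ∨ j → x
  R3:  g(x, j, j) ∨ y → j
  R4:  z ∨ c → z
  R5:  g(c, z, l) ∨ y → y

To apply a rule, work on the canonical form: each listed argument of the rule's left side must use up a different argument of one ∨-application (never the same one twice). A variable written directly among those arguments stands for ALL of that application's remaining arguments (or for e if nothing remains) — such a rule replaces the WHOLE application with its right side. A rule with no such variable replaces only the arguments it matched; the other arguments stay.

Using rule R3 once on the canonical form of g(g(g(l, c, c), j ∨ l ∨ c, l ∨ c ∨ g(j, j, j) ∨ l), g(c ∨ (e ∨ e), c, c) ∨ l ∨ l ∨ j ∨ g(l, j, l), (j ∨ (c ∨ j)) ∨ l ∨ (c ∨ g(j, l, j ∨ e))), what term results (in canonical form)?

Canonical form:  g(g(g(l, c, c), c ∨ j ∨ l, c ∨ g(j, j, j) ∨ l ∨ l), g(c, c, c) ∨ g(l, j, l) ∨ j ∨ l ∨ l, c ∨ c ∨ g(j, l, j) ∨ j ∨ j ∨ l)
R3 matches:  uses g(j, j, j);  x := j, y := c ∨ l ∨ l
The extension variable absorbs all remaining arguments, so the whole application is rewritten.
New term:  g(g(g(l, c, c), c ∨ j ∨ l, j), g(c, c, c) ∨ g(l, j, l) ∨ j ∨ l ∨ l, c ∨ c ∨ g(j, l, j) ∨ j ∨ j ∨ l)

Answer: g(g(g(l, c, c), c ∨ j ∨ l, j), g(c, c, c) ∨ g(l, j, l) ∨ j ∨ l ∨ l, c ∨ c ∨ g(j, l, j) ∨ j ∨ j ∨ l)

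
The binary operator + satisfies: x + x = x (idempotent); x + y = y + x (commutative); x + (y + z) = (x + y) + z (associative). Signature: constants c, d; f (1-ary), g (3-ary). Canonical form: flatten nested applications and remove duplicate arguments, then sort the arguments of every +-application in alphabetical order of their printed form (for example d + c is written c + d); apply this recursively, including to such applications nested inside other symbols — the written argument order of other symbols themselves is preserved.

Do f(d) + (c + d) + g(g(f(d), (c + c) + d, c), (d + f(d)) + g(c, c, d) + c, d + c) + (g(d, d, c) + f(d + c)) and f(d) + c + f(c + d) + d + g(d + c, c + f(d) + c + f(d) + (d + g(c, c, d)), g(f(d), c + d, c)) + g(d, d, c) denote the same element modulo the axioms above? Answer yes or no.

Left:  f(d) + (c + d) + g(g(f(d), (c + c) + d, c), (d + f(d)) + g(c, c, d) + c, d + c) + (g(d, d, c) + f(d + c))
  Un-nest:  f(d) + c + d + g(g(f(d), (c + c) + d, c), (d + f(d)) + g(c, c, d) + c, d + c) + g(d, d, c) + f(d + c)
  Simplify inside:  g(g(f(d), (c + c) + d, c), (d + f(d)) + g(c, c, d) + c, d + c)  →  g(g(f(d), c + d, c), c + d + f(d) + g(c, c, d), c + d)
  Inside:  f(d + c)  →  f(c + d)
  Sort arguments:  c + d + f(c + d) + f(d) + g(d, d, c) + g(g(f(d), c + d, c), c + d + f(d) + g(c, c, d), c + d)
Right:  f(d) + c + f(c + d) + d + g(d + c, c + f(d) + c + f(d) + (d + g(c, c, d)), g(f(d), c + d, c)) + g(d, d, c)
  Canonicalize subterm:  g(d + c, c + f(d) + c + f(d) + (d + g(c, c, d)), g(f(d), c + d, c))  →  g(c + d, c + d + f(d) + g(c, c, d), g(f(d), c + d, c))
  Order the arguments:  c + d + f(c + d) + f(d) + g(c + d, c + d + f(d) + g(c, c, d), g(f(d), c + d, c)) + g(d, d, c)

Answer: no — c + d + f(c + d) + f(d) + g(d, d, c) + g(g(f(d), c + d, c), c + d + f(d) + g(c, c, d), c + d) vs c + d + f(c + d) + f(d) + g(c + d, c + d + f(d) + g(c, c, d), g(f(d), c + d, c)) + g(d, d, c)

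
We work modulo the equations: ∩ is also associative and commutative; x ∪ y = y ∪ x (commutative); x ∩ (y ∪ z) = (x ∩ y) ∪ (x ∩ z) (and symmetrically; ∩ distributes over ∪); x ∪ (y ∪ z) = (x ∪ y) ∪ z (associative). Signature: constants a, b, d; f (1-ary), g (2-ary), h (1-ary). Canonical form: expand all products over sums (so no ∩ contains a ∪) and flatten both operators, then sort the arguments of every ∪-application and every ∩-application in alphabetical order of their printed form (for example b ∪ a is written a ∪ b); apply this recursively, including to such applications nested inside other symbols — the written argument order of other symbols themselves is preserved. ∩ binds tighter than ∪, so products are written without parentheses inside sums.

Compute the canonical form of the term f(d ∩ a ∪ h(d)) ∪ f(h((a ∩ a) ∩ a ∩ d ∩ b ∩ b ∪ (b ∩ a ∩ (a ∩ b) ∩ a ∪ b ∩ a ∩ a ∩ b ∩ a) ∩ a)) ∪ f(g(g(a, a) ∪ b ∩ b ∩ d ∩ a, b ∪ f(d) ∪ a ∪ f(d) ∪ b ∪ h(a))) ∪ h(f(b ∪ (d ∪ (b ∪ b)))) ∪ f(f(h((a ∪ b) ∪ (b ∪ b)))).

Answer: f(a ∩ d ∪ h(d)) ∪ f(f(h(a ∪ b ∪ b ∪ b))) ∪ f(g(a ∩ b ∩ b ∩ d ∪ g(a, a), a ∪ b ∪ b ∪ f(d) ∪ f(d) ∪ h(a))) ∪ f(h(a ∩ a ∩ a ∩ a ∩ b ∩ b ∪ a ∩ a ∩ a ∩ a ∩ b ∩ b ∪ a ∩ a ∩ a ∩ b ∩ b ∩ d)) ∪ h(f(b ∪ b ∪ b ∪ d))

Derivation:
Expand products over sums:  f(a ∩ d ∪ h(d)) ∪ f(h(a ∩ a ∩ a ∩ a ∩ b ∩ b ∪ a ∩ a ∩ a ∩ a ∩ b ∩ b ∪ a ∩ a ∩ a ∩ b ∩ b ∩ d)) ∪ f(g(a ∩ b ∩ b ∩ d ∪ g(a, a), a ∪ b ∪ b ∪ f(d) ∪ f(d) ∪ h(a))) ∪ h(f(b ∪ b ∪ b ∪ d)) ∪ f(f(h(a ∪ b ∪ b ∪ b)))
Sort:  f(a ∩ d ∪ h(d)) ∪ f(f(h(a ∪ b ∪ b ∪ b))) ∪ f(g(a ∩ b ∩ b ∩ d ∪ g(a, a), a ∪ b ∪ b ∪ f(d) ∪ f(d) ∪ h(a))) ∪ f(h(a ∩ a ∩ a ∩ a ∩ b ∩ b ∪ a ∩ a ∩ a ∩ a ∩ b ∩ b ∪ a ∩ a ∩ a ∩ b ∩ b ∩ d)) ∪ h(f(b ∪ b ∪ b ∪ d))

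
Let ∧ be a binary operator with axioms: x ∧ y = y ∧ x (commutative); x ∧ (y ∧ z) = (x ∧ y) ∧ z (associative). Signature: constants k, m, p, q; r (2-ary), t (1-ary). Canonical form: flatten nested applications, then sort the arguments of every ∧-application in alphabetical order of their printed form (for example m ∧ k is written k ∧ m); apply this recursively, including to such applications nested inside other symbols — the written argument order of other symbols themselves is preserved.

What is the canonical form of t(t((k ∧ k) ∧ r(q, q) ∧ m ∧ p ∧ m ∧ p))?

Work inside:  (k ∧ k) ∧ r(q, q) ∧ m ∧ p ∧ m ∧ p
Flatten:  k ∧ k ∧ r(q, q) ∧ m ∧ p ∧ m ∧ p
Order the arguments:  k ∧ k ∧ m ∧ m ∧ p ∧ p ∧ r(q, q)
Rebuild:  t(t(k ∧ k ∧ m ∧ m ∧ p ∧ p ∧ r(q, q)))

Answer: t(t(k ∧ k ∧ m ∧ m ∧ p ∧ p ∧ r(q, q)))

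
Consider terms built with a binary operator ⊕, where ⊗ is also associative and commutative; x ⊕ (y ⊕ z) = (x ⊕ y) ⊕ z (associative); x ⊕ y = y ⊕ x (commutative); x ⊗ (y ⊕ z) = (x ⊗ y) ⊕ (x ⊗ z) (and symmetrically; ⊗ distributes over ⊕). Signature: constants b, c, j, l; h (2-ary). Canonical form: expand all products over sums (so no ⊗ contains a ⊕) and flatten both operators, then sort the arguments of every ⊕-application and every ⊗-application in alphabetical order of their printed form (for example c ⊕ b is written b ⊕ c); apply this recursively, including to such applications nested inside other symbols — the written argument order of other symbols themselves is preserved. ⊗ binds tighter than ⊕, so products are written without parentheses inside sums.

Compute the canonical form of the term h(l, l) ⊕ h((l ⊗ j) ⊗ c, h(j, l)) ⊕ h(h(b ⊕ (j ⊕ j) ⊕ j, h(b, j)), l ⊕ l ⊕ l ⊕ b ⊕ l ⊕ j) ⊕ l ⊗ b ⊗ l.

Answer: b ⊗ l ⊗ l ⊕ h(c ⊗ j ⊗ l, h(j, l)) ⊕ h(h(b ⊕ j ⊕ j ⊕ j, h(b, j)), b ⊕ j ⊕ l ⊕ l ⊕ l ⊕ l) ⊕ h(l, l)

Derivation:
Merge nested applications:  h(l, l) ⊕ h(c ⊗ j ⊗ l, h(j, l)) ⊕ h(h(b ⊕ j ⊕ j ⊕ j, h(b, j)), b ⊕ j ⊕ l ⊕ l ⊕ l ⊕ l) ⊕ b ⊗ l ⊗ l
Sort arguments:  b ⊗ l ⊗ l ⊕ h(c ⊗ j ⊗ l, h(j, l)) ⊕ h(h(b ⊕ j ⊕ j ⊕ j, h(b, j)), b ⊕ j ⊕ l ⊕ l ⊕ l ⊕ l) ⊕ h(l, l)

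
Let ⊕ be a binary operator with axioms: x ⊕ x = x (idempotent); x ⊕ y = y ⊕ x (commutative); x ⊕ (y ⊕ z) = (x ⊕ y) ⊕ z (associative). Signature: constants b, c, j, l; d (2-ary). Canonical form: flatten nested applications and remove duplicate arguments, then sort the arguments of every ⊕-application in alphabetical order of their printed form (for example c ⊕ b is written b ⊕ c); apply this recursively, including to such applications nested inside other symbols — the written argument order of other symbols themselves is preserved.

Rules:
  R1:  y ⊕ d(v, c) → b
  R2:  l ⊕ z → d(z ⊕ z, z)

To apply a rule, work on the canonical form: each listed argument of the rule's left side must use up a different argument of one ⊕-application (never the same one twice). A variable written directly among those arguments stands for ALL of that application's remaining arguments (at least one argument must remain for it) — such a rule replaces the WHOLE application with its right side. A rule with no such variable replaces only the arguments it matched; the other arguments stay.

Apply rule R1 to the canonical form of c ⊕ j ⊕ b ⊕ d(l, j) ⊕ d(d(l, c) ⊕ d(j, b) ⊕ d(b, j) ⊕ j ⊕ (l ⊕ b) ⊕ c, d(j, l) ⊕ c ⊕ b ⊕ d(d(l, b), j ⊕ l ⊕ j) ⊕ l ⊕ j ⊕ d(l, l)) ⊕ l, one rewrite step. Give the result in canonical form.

Answer: b ⊕ c ⊕ d(b, b ⊕ c ⊕ d(d(l, b), j ⊕ l) ⊕ d(j, l) ⊕ d(l, l) ⊕ j ⊕ l) ⊕ d(l, j) ⊕ j ⊕ l

Derivation:
Canonical form:  b ⊕ c ⊕ d(b ⊕ c ⊕ d(b, j) ⊕ d(j, b) ⊕ d(l, c) ⊕ j ⊕ l, b ⊕ c ⊕ d(d(l, b), j ⊕ l) ⊕ d(j, l) ⊕ d(l, l) ⊕ j ⊕ l) ⊕ d(l, j) ⊕ j ⊕ l
Match R1:  consume d(l, c);  v := l, y := b ⊕ c ⊕ d(b, j) ⊕ d(j, b) ⊕ j ⊕ l
Every leftover argument binds to the variable; the entire application is replaced.
Giving:  b ⊕ c ⊕ d(b, b ⊕ c ⊕ d(d(l, b), j ⊕ l) ⊕ d(j, l) ⊕ d(l, l) ⊕ j ⊕ l) ⊕ d(l, j) ⊕ j ⊕ l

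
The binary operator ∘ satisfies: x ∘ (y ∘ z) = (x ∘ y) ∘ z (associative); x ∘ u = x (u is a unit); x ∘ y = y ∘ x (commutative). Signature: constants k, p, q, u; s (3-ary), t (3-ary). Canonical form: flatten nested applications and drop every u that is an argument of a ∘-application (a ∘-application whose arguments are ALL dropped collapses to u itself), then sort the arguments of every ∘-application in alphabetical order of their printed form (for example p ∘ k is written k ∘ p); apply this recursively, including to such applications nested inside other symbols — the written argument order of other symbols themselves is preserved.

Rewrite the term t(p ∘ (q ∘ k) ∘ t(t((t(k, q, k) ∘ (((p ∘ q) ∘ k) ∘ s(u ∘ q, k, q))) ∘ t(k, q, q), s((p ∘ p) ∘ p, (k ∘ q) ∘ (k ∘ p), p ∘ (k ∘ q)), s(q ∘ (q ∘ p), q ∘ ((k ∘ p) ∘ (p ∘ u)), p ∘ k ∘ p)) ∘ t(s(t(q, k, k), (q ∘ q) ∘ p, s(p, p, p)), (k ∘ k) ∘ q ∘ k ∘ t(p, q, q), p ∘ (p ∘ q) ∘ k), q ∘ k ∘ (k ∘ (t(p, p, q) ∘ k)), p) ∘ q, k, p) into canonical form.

Focus inside:  p ∘ (q ∘ k) ∘ t(t((t(k, q, k) ∘ (((p ∘ q) ∘ k) ∘ s(u ∘ q, k, q))) ∘ t(k, q, q), s((p ∘ p) ∘ p, (k ∘ q) ∘ (k ∘ p), p ∘ (k ∘ q)), s(q ∘ (q ∘ p), q ∘ ((k ∘ p) ∘ (p ∘ u)), p ∘ k ∘ p)) ∘ t(s(t(q, k, k), (q ∘ q) ∘ p, s(p, p, p)), (k ∘ k) ∘ q ∘ k ∘ t(p, q, q), p ∘ (p ∘ q) ∘ k), q ∘ k ∘ (k ∘ (t(p, p, q) ∘ k)), p) ∘ q
Flatten:  p ∘ q ∘ k ∘ t(t((t(k, q, k) ∘ (((p ∘ q) ∘ k) ∘ s(u ∘ q, k, q))) ∘ t(k, q, q), s((p ∘ p) ∘ p, (k ∘ q) ∘ (k ∘ p), p ∘ (k ∘ q)), s(q ∘ (q ∘ p), q ∘ ((k ∘ p) ∘ (p ∘ u)), p ∘ k ∘ p)) ∘ t(s(t(q, k, k), (q ∘ q) ∘ p, s(p, p, p)), (k ∘ k) ∘ q ∘ k ∘ t(p, q, q), p ∘ (p ∘ q) ∘ k), q ∘ k ∘ (k ∘ (t(p, p, q) ∘ k)), p) ∘ q
Inside:  t(t((t(k, q, k) ∘ (((p ∘ q) ∘ k) ∘ s(u ∘ q, k, q))) ∘ t(k, q, q), s((p ∘ p) ∘ p, (k ∘ q) ∘ (k ∘ p), p ∘ (k ∘ q)), s(q ∘ (q ∘ p), q ∘ ((k ∘ p) ∘ (p ∘ u)), p ∘ k ∘ p)) ∘ t(s(t(q, k, k), (q ∘ q) ∘ p, s(p, p, p)), (k ∘ k) ∘ q ∘ k ∘ t(p, q, q), p ∘ (p ∘ q) ∘ k), q ∘ k ∘ (k ∘ (t(p, p, q) ∘ k)), p)  →  t(t(k ∘ p ∘ q ∘ s(q, k, q) ∘ t(k, q, k) ∘ t(k, q, q), s(p ∘ p ∘ p, k ∘ k ∘ p ∘ q, k ∘ p ∘ q), s(p ∘ q ∘ q, k ∘ p ∘ p ∘ q, k ∘ p ∘ p)) ∘ t(s(t(q, k, k), p ∘ q ∘ q, s(p, p, p)), k ∘ k ∘ k ∘ q ∘ t(p, q, q), k ∘ p ∘ p ∘ q), k ∘ k ∘ k ∘ q ∘ t(p, p, q), p)
Sort arguments:  k ∘ p ∘ q ∘ q ∘ t(t(k ∘ p ∘ q ∘ s(q, k, q) ∘ t(k, q, k) ∘ t(k, q, q), s(p ∘ p ∘ p, k ∘ k ∘ p ∘ q, k ∘ p ∘ q), s(p ∘ q ∘ q, k ∘ p ∘ p ∘ q, k ∘ p ∘ p)) ∘ t(s(t(q, k, k), p ∘ q ∘ q, s(p, p, p)), k ∘ k ∘ k ∘ q ∘ t(p, q, q), k ∘ p ∘ p ∘ q), k ∘ k ∘ k ∘ q ∘ t(p, p, q), p)
Reassemble:  t(k ∘ p ∘ q ∘ q ∘ t(t(k ∘ p ∘ q ∘ s(q, k, q) ∘ t(k, q, k) ∘ t(k, q, q), s(p ∘ p ∘ p, k ∘ k ∘ p ∘ q, k ∘ p ∘ q), s(p ∘ q ∘ q, k ∘ p ∘ p ∘ q, k ∘ p ∘ p)) ∘ t(s(t(q, k, k), p ∘ q ∘ q, s(p, p, p)), k ∘ k ∘ k ∘ q ∘ t(p, q, q), k ∘ p ∘ p ∘ q), k ∘ k ∘ k ∘ q ∘ t(p, p, q), p), k, p)

Answer: t(k ∘ p ∘ q ∘ q ∘ t(t(k ∘ p ∘ q ∘ s(q, k, q) ∘ t(k, q, k) ∘ t(k, q, q), s(p ∘ p ∘ p, k ∘ k ∘ p ∘ q, k ∘ p ∘ q), s(p ∘ q ∘ q, k ∘ p ∘ p ∘ q, k ∘ p ∘ p)) ∘ t(s(t(q, k, k), p ∘ q ∘ q, s(p, p, p)), k ∘ k ∘ k ∘ q ∘ t(p, q, q), k ∘ p ∘ p ∘ q), k ∘ k ∘ k ∘ q ∘ t(p, p, q), p), k, p)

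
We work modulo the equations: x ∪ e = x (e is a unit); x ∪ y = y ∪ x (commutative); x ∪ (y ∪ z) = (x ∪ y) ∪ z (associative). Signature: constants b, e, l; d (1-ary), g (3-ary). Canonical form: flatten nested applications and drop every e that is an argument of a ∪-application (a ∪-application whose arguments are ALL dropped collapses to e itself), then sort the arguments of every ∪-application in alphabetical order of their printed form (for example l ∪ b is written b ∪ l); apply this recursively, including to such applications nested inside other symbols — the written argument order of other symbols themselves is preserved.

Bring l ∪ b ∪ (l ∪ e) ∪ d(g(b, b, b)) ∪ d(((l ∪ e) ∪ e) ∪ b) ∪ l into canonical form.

Answer: b ∪ d(b ∪ l) ∪ d(g(b, b, b)) ∪ l ∪ l ∪ l

Derivation:
Un-nest:  l ∪ b ∪ l ∪ e ∪ d(g(b, b, b)) ∪ d(((l ∪ e) ∪ e) ∪ b) ∪ l
Inside:  d(((l ∪ e) ∪ e) ∪ b)  →  d(b ∪ l)
Units out:  drop e
Sort:  b ∪ d(b ∪ l) ∪ d(g(b, b, b)) ∪ l ∪ l ∪ l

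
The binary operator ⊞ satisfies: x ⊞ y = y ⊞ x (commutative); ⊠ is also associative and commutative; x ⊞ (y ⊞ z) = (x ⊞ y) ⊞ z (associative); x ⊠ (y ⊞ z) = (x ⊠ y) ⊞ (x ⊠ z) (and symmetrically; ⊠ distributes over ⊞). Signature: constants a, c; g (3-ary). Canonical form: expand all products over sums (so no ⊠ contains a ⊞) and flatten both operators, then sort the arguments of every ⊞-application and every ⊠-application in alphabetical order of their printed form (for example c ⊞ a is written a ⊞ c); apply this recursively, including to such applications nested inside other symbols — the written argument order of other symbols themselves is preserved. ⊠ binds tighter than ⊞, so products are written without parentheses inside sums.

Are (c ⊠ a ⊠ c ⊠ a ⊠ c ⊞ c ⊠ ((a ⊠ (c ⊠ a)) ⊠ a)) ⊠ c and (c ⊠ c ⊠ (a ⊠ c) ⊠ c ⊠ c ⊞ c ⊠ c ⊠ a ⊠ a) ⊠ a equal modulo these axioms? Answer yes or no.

Answer: no — a ⊠ a ⊠ a ⊠ c ⊠ c ⊠ c ⊞ a ⊠ a ⊠ c ⊠ c ⊠ c ⊠ c vs a ⊠ a ⊠ a ⊠ c ⊠ c ⊞ a ⊠ a ⊠ c ⊠ c ⊠ c ⊠ c ⊠ c

Derivation:
Left:  (c ⊠ a ⊠ c ⊠ a ⊠ c ⊞ c ⊠ ((a ⊠ (c ⊠ a)) ⊠ a)) ⊠ c
  Distribute:  a ⊠ a ⊠ c ⊠ c ⊠ c ⊠ c ⊞ a ⊠ a ⊠ a ⊠ c ⊠ c ⊠ c
  Sort arguments:  a ⊠ a ⊠ a ⊠ c ⊠ c ⊠ c ⊞ a ⊠ a ⊠ c ⊠ c ⊠ c ⊠ c
Right:  (c ⊠ c ⊠ (a ⊠ c) ⊠ c ⊠ c ⊞ c ⊠ c ⊠ a ⊠ a) ⊠ a
  Distribute:  a ⊠ a ⊠ c ⊠ c ⊠ c ⊠ c ⊠ c ⊞ a ⊠ a ⊠ a ⊠ c ⊠ c
  Sort arguments:  a ⊠ a ⊠ a ⊠ c ⊠ c ⊞ a ⊠ a ⊠ c ⊠ c ⊠ c ⊠ c ⊠ c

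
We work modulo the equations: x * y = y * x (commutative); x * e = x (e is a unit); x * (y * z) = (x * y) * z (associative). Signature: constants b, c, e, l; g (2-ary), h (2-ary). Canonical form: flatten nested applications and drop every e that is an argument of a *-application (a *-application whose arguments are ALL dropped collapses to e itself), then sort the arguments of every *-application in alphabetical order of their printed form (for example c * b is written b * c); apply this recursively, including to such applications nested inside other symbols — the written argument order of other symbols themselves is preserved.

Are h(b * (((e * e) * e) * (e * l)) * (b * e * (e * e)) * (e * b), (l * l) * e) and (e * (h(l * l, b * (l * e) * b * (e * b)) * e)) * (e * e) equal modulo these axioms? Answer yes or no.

Answer: no — h(b * b * b * l, l * l) vs h(l * l, b * b * b * l)

Derivation:
Left:  h(b * (((e * e) * e) * (e * l)) * (b * e * (e * e)) * (e * b), (l * l) * e)
  Work inside:  b * (((e * e) * e) * (e * l)) * (b * e * (e * e)) * (e * b)
  Flatten:  b * e * e * e * e * l * b * e * e * e * e * b
  Unit:  drop e (×8)
  Order the arguments:  b * b * b * l
  Rebuild:  h(b * b * b * l, l * l)
Right:  (e * (h(l * l, b * (l * e) * b * (e * b)) * e)) * (e * e)
  Un-nest:  e * h(l * l, b * (l * e) * b * (e * b)) * e * e * e
  Canonicalize subterm:  h(l * l, b * (l * e) * b * (e * b))  →  h(l * l, b * b * b * l)
  Unit:  drop e (×4)
  Sort:  h(l * l, b * b * b * l)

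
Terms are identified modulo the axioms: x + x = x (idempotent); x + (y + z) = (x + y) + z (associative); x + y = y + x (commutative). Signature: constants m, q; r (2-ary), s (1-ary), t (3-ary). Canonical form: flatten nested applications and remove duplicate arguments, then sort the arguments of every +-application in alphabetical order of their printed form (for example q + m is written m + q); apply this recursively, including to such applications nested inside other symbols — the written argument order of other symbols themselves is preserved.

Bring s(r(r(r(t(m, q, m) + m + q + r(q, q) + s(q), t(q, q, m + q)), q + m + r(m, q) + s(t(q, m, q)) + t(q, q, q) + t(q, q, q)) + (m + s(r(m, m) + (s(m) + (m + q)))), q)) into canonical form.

Answer: s(r(m + r(r(m + q + r(q, q) + s(q) + t(m, q, m), t(q, q, m + q)), m + q + r(m, q) + s(t(q, m, q)) + t(q, q, q)) + s(m + q + r(m, m) + s(m)), q))

Derivation:
Focus inside:  r(r(t(m, q, m) + m + q + r(q, q) + s(q), t(q, q, m + q)), q + m + r(m, q) + s(t(q, m, q)) + t(q, q, q) + t(q, q, q)) + (m + s(r(m, m) + (s(m) + (m + q))))
Flatten:  r(r(t(m, q, m) + m + q + r(q, q) + s(q), t(q, q, m + q)), q + m + r(m, q) + s(t(q, m, q)) + t(q, q, q) + t(q, q, q)) + m + s(r(m, m) + (s(m) + (m + q)))
Canonicalize subterm:  r(r(t(m, q, m) + m + q + r(q, q) + s(q), t(q, q, m + q)), q + m + r(m, q) + s(t(q, m, q)) + t(q, q, q) + t(q, q, q))  →  r(r(m + q + r(q, q) + s(q) + t(m, q, m), t(q, q, m + q)), m + q + r(m, q) + s(t(q, m, q)) + t(q, q, q))
Simplify inside:  s(r(m, m) + (s(m) + (m + q)))  →  s(m + q + r(m, m) + s(m))
Sort arguments:  m + r(r(m + q + r(q, q) + s(q) + t(m, q, m), t(q, q, m + q)), m + q + r(m, q) + s(t(q, m, q)) + t(q, q, q)) + s(m + q + r(m, m) + s(m))
Rebuild:  s(r(m + r(r(m + q + r(q, q) + s(q) + t(m, q, m), t(q, q, m + q)), m + q + r(m, q) + s(t(q, m, q)) + t(q, q, q)) + s(m + q + r(m, m) + s(m)), q))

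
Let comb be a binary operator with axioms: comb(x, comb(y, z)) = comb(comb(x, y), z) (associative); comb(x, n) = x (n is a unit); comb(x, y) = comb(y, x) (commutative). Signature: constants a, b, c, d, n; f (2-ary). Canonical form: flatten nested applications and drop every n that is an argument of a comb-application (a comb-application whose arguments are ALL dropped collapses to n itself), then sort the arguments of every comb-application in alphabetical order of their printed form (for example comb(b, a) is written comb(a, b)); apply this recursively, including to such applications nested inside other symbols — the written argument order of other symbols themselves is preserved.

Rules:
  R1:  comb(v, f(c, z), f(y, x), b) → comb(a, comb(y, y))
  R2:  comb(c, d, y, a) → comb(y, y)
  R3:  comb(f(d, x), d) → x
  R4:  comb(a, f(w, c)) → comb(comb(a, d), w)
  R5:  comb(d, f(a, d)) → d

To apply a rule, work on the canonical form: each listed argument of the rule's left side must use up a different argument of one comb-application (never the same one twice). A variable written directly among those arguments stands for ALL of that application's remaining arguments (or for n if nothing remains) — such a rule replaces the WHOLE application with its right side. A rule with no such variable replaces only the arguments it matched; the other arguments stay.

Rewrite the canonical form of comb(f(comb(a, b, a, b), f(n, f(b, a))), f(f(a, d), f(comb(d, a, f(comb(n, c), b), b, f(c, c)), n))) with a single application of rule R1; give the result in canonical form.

Canonical form:  comb(f(comb(a, a, b, b), f(n, f(b, a))), f(f(a, d), f(comb(a, b, d, f(c, b), f(c, c)), n)))
Apply R1:  consuming b, f(c, b), f(c, c);  v := comb(a, d), x := c, y := c, z := b
Every leftover argument binds to the variable; the entire application is replaced.
New term:  comb(f(comb(a, a, b, b), f(n, f(b, a))), f(f(a, d), f(comb(a, c, c), n)))

Answer: comb(f(comb(a, a, b, b), f(n, f(b, a))), f(f(a, d), f(comb(a, c, c), n)))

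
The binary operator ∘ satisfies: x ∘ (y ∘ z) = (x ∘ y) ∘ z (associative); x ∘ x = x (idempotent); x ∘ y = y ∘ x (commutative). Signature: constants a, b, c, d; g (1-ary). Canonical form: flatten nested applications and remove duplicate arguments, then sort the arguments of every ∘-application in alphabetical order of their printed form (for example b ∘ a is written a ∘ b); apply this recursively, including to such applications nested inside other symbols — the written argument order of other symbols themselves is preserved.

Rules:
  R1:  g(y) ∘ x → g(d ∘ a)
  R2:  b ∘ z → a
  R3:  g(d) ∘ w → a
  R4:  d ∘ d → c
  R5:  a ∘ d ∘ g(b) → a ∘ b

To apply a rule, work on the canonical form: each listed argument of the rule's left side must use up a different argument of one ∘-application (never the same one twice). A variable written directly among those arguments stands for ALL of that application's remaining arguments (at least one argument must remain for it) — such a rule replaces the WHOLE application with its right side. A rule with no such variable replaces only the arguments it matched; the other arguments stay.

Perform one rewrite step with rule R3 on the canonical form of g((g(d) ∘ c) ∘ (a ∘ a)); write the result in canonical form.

Canonical form:  g(a ∘ c ∘ g(d))
R3 matches:  uses g(d);  w := a ∘ c
The extension variable absorbs all remaining arguments, so the whole application is rewritten.
Result:  g(a)

Answer: g(a)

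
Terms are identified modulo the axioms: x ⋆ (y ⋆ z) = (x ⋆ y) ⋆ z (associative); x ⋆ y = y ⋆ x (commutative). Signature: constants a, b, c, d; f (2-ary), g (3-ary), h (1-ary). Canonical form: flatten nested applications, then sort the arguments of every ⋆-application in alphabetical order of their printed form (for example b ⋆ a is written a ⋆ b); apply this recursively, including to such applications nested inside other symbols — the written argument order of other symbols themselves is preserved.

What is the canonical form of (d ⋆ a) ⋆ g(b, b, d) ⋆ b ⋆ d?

Merge nested applications:  d ⋆ a ⋆ g(b, b, d) ⋆ b ⋆ d
Order the arguments:  a ⋆ b ⋆ d ⋆ d ⋆ g(b, b, d)

Answer: a ⋆ b ⋆ d ⋆ d ⋆ g(b, b, d)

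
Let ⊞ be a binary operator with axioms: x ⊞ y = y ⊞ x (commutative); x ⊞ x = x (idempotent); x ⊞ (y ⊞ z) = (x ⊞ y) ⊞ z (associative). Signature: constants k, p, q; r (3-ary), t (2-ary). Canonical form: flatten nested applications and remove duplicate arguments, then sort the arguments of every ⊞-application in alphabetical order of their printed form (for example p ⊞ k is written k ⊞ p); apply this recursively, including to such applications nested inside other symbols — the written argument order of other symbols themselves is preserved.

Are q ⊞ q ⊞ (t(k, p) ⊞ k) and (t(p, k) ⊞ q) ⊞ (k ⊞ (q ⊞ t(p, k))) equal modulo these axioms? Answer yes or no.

Answer: no — k ⊞ q ⊞ t(k, p) vs k ⊞ q ⊞ t(p, k)

Derivation:
Left:  q ⊞ q ⊞ (t(k, p) ⊞ k)
  Un-nest:  q ⊞ q ⊞ t(k, p) ⊞ k
  Deduplicate:  drop duplicate q
  Order the arguments:  k ⊞ q ⊞ t(k, p)
Right:  (t(p, k) ⊞ q) ⊞ (k ⊞ (q ⊞ t(p, k)))
  Un-nest:  t(p, k) ⊞ q ⊞ k ⊞ q ⊞ t(p, k)
  Drop duplicates:  drop duplicate q, t(p, k)
  Sort arguments:  k ⊞ q ⊞ t(p, k)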